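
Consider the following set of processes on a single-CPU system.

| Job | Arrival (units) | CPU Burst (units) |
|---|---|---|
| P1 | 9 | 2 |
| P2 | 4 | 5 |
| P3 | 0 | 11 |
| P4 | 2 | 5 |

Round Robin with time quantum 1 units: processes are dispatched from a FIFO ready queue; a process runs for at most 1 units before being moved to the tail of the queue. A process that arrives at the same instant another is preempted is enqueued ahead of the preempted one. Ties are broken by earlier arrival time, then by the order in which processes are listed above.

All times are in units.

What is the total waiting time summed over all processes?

Schedule: | P3 0-2 | P4 2-3 | P3 3-4 | P4 4-5 | P2 5-6 | P3 6-7 | P4 7-8 | P2 8-9 | P3 9-10 | P4 10-11 | P1 11-12 | P2 12-13 | P3 13-14 | P4 14-15 | P1 15-16 | P2 16-17 | P3 17-18 | P2 18-19 | P3 19-23 |
Completion: P1=16  P2=19  P3=23  P4=15
Waiting = turnaround − burst: P1=5, P2=10, P3=12, P4=8
Total waiting = 5 + 10 + 12 + 8 = 35

35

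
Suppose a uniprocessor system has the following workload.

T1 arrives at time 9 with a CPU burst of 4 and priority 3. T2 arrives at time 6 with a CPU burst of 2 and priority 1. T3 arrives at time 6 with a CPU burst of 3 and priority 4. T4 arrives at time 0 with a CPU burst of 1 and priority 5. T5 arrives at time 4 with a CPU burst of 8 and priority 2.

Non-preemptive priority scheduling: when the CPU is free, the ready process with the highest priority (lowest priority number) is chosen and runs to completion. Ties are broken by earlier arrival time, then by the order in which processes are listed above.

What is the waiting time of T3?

12

Gantt: | T4 0-1 | idle 1-4 | T5 4-12 | T2 12-14 | T1 14-18 | T3 18-21 |
Completion: T1=18  T2=14  T3=21  T4=1  T5=12
Turnaround (C−A): T1=9  T2=8  T3=15  T4=1  T5=8
Waiting(T3) = turnaround − burst = 15 − 3 = 12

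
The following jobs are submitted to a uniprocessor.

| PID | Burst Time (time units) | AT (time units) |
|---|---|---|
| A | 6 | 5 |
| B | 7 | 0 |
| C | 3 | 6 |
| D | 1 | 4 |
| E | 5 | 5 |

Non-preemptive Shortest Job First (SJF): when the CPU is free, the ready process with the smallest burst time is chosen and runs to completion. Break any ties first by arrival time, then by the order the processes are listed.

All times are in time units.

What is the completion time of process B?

7

Schedule: | B 0-7 | D 7-8 | C 8-11 | E 11-16 | A 16-22 |
Completion: A=22  B=7  C=11  D=8  E=16
Turnaround (C−A): A=17  B=7  C=5  D=4  E=11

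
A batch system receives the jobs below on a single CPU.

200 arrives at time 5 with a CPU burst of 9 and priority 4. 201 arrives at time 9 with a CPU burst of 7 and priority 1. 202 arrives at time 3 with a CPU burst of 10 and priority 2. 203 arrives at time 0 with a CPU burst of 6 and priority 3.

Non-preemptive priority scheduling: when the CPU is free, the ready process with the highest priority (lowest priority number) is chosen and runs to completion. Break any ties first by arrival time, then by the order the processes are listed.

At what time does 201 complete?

Schedule: | 203 0-6 | 202 6-16 | 201 16-23 | 200 23-32 |
Completion: 200=32  201=23  202=16  203=6
Turnaround (C−A): 200=27  201=14  202=13  203=6

23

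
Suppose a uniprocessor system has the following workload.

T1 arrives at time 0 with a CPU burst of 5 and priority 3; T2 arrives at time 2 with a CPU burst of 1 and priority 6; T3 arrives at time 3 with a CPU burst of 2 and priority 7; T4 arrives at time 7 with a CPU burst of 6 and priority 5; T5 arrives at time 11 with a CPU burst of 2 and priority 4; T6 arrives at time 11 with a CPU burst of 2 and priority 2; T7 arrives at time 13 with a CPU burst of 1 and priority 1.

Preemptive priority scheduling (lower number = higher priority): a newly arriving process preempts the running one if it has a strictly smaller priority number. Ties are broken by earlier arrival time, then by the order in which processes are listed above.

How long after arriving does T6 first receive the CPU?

Gantt: | T1 0-5 | T2 5-6 | T3 6-7 | T4 7-11 | T6 11-13 | T7 13-14 | T5 14-16 | T4 16-18 | T3 18-19 |
Completion: T1=5  T2=6  T3=19  T4=18  T5=16  T6=13  T7=14
Response(T6) = first start − arrival = 11 − 11 = 0

0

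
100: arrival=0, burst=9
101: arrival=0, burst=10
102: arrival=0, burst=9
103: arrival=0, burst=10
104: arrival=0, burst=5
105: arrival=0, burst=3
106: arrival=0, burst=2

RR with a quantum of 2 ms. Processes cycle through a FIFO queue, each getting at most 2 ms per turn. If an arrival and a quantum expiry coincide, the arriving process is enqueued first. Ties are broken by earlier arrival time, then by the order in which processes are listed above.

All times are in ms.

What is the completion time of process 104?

Gantt: | 100 0-2 | 101 2-4 | 102 4-6 | 103 6-8 | 104 8-10 | 105 10-12 | 106 12-14 | 100 14-16 | 101 16-18 | 102 18-20 | 103 20-22 | 104 22-24 | 105 24-25 | 100 25-27 | 101 27-29 | 102 29-31 | 103 31-33 | 104 33-34 | 100 34-36 | 101 36-38 | 102 38-40 | 103 40-42 | 100 42-43 | 101 43-45 | 102 45-46 | 103 46-48 |
Completion: 100=43  101=45  102=46  103=48  104=34  105=25  106=14

34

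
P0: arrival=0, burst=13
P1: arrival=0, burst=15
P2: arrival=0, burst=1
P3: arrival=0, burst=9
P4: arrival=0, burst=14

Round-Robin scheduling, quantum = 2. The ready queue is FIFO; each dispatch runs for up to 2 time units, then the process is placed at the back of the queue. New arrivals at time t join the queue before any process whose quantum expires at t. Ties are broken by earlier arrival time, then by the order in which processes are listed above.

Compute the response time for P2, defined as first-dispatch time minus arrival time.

Timeline: | P0 0-2 | P1 2-4 | P2 4-5 | P3 5-7 | P4 7-9 | P0 9-11 | P1 11-13 | P3 13-15 | P4 15-17 | P0 17-19 | P1 19-21 | P3 21-23 | P4 23-25 | P0 25-27 | P1 27-29 | P3 29-31 | P4 31-33 | P0 33-35 | P1 35-37 | P3 37-38 | P4 38-40 | P0 40-42 | P1 42-44 | P4 44-46 | P0 46-47 | P1 47-49 | P4 49-51 | P1 51-52 |
Completion: P0=47  P1=52  P2=5  P3=38  P4=51
Turnaround (C−A): P0=47  P1=52  P2=5  P3=38  P4=51
Response(P2) = first start − arrival = 4 − 0 = 4

4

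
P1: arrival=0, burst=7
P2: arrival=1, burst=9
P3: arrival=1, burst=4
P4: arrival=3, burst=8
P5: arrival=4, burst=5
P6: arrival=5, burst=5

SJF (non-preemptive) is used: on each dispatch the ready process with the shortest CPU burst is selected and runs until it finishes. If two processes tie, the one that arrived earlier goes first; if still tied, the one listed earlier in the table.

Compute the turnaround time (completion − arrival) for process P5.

12

Gantt: | P1 0-7 | P3 7-11 | P5 11-16 | P6 16-21 | P4 21-29 | P2 29-38 |
Completion: P1=7  P2=38  P3=11  P4=29  P5=16  P6=21
Turnaround (C−A): P1=7  P2=37  P3=10  P4=26  P5=12  P6=16
Turnaround(P5) = completion − arrival = 16 − 4 = 12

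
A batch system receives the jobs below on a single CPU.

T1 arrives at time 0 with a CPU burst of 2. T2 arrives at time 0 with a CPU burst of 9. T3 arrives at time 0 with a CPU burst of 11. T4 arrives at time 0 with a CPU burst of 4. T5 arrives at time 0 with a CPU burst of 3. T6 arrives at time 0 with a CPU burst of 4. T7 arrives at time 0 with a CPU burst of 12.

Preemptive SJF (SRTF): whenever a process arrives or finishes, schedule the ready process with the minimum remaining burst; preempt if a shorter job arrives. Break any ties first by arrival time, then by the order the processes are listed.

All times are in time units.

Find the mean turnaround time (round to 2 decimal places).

Timeline: | T1 0-2 | T5 2-5 | T4 5-9 | T6 9-13 | T2 13-22 | T3 22-33 | T7 33-45 |
Completion: T1=2  T2=22  T3=33  T4=9  T5=5  T6=13  T7=45
Turnaround (C−A): T1=2  T2=22  T3=33  T4=9  T5=5  T6=13  T7=45
Turnaround times: T1=2, T2=22, T3=33, T4=9, T5=5, T6=13, T7=45
Average turnaround = (2+22+33+9+5+13+45) / 7 = 129/7 = 18.43

18.43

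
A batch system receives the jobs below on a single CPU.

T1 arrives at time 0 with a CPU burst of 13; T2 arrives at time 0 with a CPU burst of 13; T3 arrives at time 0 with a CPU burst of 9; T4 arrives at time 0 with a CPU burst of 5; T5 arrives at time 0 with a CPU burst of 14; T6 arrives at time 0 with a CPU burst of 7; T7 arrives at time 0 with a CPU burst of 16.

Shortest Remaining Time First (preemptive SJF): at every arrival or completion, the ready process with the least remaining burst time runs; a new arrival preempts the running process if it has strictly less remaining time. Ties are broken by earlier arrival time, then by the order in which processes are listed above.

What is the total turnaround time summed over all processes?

257

Gantt: | T4 0-5 | T6 5-12 | T3 12-21 | T1 21-34 | T2 34-47 | T5 47-61 | T7 61-77 |
Completion: T1=34  T2=47  T3=21  T4=5  T5=61  T6=12  T7=77
Turnaround (C−A): T1=34  T2=47  T3=21  T4=5  T5=61  T6=12  T7=77
Turnaround = completion − arrival: T1=34, T2=47, T3=21, T4=5, T5=61, T6=12, T7=77
Total turnaround = 34 + 47 + 21 + 5 + 61 + 12 + 77 = 257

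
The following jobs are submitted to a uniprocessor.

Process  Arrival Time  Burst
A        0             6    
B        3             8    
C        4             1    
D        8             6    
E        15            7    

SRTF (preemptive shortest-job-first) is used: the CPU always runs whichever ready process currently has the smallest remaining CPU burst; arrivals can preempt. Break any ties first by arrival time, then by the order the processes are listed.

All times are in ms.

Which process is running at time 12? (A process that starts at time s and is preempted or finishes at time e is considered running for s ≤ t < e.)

D

Gantt: | A 0-4 | C 4-5 | A 5-7 | B 7-8 | D 8-14 | B 14-21 | E 21-28 |
Completion: A=7  B=21  C=5  D=14  E=28
Turnaround (C−A): A=7  B=18  C=1  D=6  E=13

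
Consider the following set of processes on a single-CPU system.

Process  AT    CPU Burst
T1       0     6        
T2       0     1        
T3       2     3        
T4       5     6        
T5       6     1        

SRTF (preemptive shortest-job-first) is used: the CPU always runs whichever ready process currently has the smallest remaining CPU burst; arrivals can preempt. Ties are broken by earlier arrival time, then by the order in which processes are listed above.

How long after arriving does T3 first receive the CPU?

Timeline: | T2 0-1 | T1 1-2 | T3 2-5 | T1 5-6 | T5 6-7 | T1 7-11 | T4 11-17 |
Completion: T1=11  T2=1  T3=5  T4=17  T5=7
Turnaround (C−A): T1=11  T2=1  T3=3  T4=12  T5=1
Response(T3) = first start − arrival = 2 − 2 = 0

0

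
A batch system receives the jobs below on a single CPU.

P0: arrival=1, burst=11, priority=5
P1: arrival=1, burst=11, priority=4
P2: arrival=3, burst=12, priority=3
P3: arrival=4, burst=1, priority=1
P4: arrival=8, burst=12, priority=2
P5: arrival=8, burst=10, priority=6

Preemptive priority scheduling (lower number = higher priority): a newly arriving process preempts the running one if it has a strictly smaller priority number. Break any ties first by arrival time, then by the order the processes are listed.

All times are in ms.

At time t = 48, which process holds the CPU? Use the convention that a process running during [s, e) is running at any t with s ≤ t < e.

P5

Schedule: | idle 0-1 | P1 1-3 | P2 3-4 | P3 4-5 | P2 5-8 | P4 8-20 | P2 20-28 | P1 28-37 | P0 37-48 | P5 48-58 |
Completion: P0=48  P1=37  P2=28  P3=5  P4=20  P5=58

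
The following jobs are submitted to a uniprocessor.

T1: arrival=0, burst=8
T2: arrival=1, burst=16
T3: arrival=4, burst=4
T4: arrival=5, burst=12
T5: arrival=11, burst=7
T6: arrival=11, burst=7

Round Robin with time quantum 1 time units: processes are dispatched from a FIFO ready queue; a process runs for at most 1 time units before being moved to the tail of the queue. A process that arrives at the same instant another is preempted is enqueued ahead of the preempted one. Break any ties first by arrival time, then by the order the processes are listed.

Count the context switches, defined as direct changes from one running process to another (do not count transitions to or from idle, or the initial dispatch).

52

Schedule: | T1 0-1 | T2 1-2 | T1 2-3 | T2 3-4 | T1 4-5 | T3 5-6 | T2 6-7 | T4 7-8 | T1 8-9 | T3 9-10 | T2 10-11 | T4 11-12 | T1 12-13 | T3 13-14 | T5 14-15 | T6 15-16 | T2 16-17 | T4 17-18 | T1 18-19 | T3 19-20 | T5 20-21 | T6 21-22 | T2 22-23 | T4 23-24 | T1 24-25 | T5 25-26 | T6 26-27 | T2 27-28 | T4 28-29 | T1 29-30 | T5 30-31 | T6 31-32 | T2 32-33 | T4 33-34 | T5 34-35 | T6 35-36 | T2 36-37 | T4 37-38 | T5 38-39 | T6 39-40 | T2 40-41 | T4 41-42 | T5 42-43 | T6 43-44 | T2 44-45 | T4 45-46 | T2 46-47 | T4 47-48 | T2 48-49 | T4 49-50 | T2 50-51 | T4 51-52 | T2 52-54 |
Completion: T1=30  T2=54  T3=20  T4=52  T5=43  T6=44
Turnaround (C−A): T1=30  T2=53  T3=16  T4=47  T5=32  T6=33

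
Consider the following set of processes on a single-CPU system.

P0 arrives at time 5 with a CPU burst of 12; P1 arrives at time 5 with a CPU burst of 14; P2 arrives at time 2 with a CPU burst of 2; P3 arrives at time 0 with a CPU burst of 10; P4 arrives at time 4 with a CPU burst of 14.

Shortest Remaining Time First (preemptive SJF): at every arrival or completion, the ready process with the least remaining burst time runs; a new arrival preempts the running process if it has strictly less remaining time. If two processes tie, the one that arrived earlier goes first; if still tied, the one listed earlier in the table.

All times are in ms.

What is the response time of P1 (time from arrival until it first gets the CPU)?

33

Timeline: | P3 0-2 | P2 2-4 | P3 4-12 | P0 12-24 | P4 24-38 | P1 38-52 |
Completion: P0=24  P1=52  P2=4  P3=12  P4=38
Turnaround (C−A): P0=19  P1=47  P2=2  P3=12  P4=34
Response(P1) = first start − arrival = 38 − 5 = 33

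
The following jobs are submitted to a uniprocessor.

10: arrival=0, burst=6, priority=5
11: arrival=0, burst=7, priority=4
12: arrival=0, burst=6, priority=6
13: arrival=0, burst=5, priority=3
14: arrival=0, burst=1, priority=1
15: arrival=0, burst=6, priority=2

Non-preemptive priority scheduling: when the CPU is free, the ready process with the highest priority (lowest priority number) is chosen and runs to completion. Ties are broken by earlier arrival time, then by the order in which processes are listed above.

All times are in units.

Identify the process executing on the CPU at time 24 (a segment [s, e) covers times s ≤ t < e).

Gantt: | 14 0-1 | 15 1-7 | 13 7-12 | 11 12-19 | 10 19-25 | 12 25-31 |
Completion: 10=25  11=19  12=31  13=12  14=1  15=7

10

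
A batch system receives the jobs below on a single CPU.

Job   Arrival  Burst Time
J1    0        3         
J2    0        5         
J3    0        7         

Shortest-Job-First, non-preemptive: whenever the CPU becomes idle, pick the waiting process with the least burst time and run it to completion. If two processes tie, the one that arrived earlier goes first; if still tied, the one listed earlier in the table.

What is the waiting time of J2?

Schedule: | J1 0-3 | J2 3-8 | J3 8-15 |
Completion: J1=3  J2=8  J3=15
Turnaround (C−A): J1=3  J2=8  J3=15
Waiting(J2) = turnaround − burst = 8 − 5 = 3

3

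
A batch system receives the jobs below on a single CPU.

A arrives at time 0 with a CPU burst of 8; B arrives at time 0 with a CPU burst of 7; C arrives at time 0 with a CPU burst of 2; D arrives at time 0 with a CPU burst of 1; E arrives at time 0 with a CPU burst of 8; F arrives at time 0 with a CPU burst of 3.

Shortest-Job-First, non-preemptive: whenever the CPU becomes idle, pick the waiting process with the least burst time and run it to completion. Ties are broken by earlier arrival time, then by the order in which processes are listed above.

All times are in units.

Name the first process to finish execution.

D

Schedule: | D 0-1 | C 1-3 | F 3-6 | B 6-13 | A 13-21 | E 21-29 |
Completion: A=21  B=13  C=3  D=1  E=29  F=6
Turnaround (C−A): A=21  B=13  C=3  D=1  E=29  F=6
Finish order: D → C → F → B → A → E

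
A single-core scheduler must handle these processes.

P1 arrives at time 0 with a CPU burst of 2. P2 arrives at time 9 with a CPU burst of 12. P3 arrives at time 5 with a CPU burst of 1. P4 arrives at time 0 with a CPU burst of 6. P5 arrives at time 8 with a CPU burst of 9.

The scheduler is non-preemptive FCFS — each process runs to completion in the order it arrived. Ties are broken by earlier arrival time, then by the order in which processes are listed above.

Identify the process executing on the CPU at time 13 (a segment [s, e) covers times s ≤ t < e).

Gantt: | P1 0-2 | P4 2-8 | P3 8-9 | P5 9-18 | P2 18-30 |
Completion: P1=2  P2=30  P3=9  P4=8  P5=18
Turnaround (C−A): P1=2  P2=21  P3=4  P4=8  P5=10

P5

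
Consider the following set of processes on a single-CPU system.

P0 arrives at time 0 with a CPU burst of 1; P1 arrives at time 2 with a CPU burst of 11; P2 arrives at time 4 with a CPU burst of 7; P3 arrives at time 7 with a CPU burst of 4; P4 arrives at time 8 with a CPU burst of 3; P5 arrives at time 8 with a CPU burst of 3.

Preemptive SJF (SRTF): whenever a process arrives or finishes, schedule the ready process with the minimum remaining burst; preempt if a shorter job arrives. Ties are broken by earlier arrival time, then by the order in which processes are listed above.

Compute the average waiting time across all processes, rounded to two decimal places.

Schedule: | P0 0-1 | idle 1-2 | P1 2-4 | P2 4-11 | P4 11-14 | P5 14-17 | P3 17-21 | P1 21-30 |
Completion: P0=1  P1=30  P2=11  P3=21  P4=14  P5=17
Waiting times: P0=0, P1=17, P2=0, P3=10, P4=3, P5=6
Average waiting = (0+17+0+10+3+6) / 6 = 36/6 = 6.00

6.00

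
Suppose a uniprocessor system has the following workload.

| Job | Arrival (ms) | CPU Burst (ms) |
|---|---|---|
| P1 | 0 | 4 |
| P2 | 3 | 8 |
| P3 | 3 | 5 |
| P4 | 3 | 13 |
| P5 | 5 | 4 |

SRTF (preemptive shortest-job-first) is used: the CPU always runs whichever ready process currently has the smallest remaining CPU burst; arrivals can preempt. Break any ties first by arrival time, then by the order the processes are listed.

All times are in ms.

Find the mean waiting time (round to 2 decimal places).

Timeline: | P1 0-4 | P3 4-9 | P5 9-13 | P2 13-21 | P4 21-34 |
Completion: P1=4  P2=21  P3=9  P4=34  P5=13
Waiting times: P1=0, P2=10, P3=1, P4=18, P5=4
Average waiting = (0+10+1+18+4) / 5 = 33/5 = 6.60

6.60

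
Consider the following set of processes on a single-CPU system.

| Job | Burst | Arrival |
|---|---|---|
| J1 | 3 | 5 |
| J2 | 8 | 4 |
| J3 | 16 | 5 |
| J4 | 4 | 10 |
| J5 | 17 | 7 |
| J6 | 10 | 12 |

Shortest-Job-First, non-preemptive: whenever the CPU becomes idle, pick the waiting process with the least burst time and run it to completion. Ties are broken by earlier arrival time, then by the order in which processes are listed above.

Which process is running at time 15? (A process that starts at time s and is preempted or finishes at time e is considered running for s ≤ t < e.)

J4

Timeline: | idle 0-4 | J2 4-12 | J1 12-15 | J4 15-19 | J6 19-29 | J3 29-45 | J5 45-62 |
Completion: J1=15  J2=12  J3=45  J4=19  J5=62  J6=29
Turnaround (C−A): J1=10  J2=8  J3=40  J4=9  J5=55  J6=17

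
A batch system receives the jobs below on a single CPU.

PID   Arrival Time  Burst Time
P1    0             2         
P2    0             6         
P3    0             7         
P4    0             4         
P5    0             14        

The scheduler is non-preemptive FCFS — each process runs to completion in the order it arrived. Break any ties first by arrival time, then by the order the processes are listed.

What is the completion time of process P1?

2

Gantt: | P1 0-2 | P2 2-8 | P3 8-15 | P4 15-19 | P5 19-33 |
Completion: P1=2  P2=8  P3=15  P4=19  P5=33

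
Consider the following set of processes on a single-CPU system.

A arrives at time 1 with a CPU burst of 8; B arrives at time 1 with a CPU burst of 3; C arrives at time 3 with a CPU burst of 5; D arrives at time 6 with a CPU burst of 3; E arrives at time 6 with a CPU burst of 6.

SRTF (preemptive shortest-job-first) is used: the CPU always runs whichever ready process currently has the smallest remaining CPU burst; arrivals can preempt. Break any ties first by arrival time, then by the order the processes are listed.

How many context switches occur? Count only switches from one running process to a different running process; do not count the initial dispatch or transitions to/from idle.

4

Timeline: | idle 0-1 | B 1-4 | C 4-9 | D 9-12 | E 12-18 | A 18-26 |
Completion: A=26  B=4  C=9  D=12  E=18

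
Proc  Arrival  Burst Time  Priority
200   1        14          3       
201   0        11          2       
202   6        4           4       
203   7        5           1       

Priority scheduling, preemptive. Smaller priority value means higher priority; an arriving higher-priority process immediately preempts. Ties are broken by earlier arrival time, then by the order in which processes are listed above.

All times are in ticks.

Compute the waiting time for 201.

5

Gantt: | 201 0-7 | 203 7-12 | 201 12-16 | 200 16-30 | 202 30-34 |
Completion: 200=30  201=16  202=34  203=12
Turnaround (C−A): 200=29  201=16  202=28  203=5
Waiting(201) = turnaround − burst = 16 − 11 = 5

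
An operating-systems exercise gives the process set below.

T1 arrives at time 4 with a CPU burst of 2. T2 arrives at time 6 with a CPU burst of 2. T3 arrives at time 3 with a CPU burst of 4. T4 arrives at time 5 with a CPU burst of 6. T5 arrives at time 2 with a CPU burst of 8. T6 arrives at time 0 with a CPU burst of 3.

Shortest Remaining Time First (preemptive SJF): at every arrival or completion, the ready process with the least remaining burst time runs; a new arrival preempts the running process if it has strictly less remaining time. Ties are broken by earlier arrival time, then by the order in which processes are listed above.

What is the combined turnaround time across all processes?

50

Schedule: | T6 0-3 | T3 3-4 | T1 4-6 | T2 6-8 | T3 8-11 | T4 11-17 | T5 17-25 |
Completion: T1=6  T2=8  T3=11  T4=17  T5=25  T6=3
Turnaround = completion − arrival: T1=2, T2=2, T3=8, T4=12, T5=23, T6=3
Total turnaround = 2 + 2 + 8 + 12 + 23 + 3 = 50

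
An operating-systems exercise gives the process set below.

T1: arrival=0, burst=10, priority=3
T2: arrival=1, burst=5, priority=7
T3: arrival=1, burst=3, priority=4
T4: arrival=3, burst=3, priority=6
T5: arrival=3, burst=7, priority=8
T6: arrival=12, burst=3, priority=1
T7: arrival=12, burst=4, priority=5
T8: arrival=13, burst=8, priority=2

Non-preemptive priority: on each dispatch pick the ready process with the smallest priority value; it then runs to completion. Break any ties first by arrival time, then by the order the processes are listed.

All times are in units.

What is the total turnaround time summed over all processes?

156

Gantt: | T1 0-10 | T3 10-13 | T6 13-16 | T8 16-24 | T7 24-28 | T4 28-31 | T2 31-36 | T5 36-43 |
Completion: T1=10  T2=36  T3=13  T4=31  T5=43  T6=16  T7=28  T8=24
Turnaround (C−A): T1=10  T2=35  T3=12  T4=28  T5=40  T6=4  T7=16  T8=11
Turnaround = completion − arrival: T1=10, T2=35, T3=12, T4=28, T5=40, T6=4, T7=16, T8=11
Total turnaround = 10 + 35 + 12 + 28 + 40 + 4 + 16 + 11 = 156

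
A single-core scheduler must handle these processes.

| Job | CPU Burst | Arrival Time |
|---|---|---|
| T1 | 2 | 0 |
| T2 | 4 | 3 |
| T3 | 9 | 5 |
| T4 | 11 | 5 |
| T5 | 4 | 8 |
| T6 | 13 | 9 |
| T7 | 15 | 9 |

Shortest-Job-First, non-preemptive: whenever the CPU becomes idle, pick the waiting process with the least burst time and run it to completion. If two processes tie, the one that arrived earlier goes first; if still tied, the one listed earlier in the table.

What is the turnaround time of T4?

Timeline: | T1 0-2 | idle 2-3 | T2 3-7 | T3 7-16 | T5 16-20 | T4 20-31 | T6 31-44 | T7 44-59 |
Completion: T1=2  T2=7  T3=16  T4=31  T5=20  T6=44  T7=59
Turnaround (C−A): T1=2  T2=4  T3=11  T4=26  T5=12  T6=35  T7=50
Turnaround(T4) = completion − arrival = 31 − 5 = 26

26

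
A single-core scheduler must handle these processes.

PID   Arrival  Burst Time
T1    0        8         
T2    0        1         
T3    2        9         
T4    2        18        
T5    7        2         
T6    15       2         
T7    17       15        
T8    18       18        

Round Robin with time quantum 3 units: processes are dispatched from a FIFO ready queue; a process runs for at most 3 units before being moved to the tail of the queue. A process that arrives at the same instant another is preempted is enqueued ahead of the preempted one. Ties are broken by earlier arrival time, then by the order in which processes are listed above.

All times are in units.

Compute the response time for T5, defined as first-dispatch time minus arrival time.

Timeline: | T1 0-3 | T2 3-4 | T3 4-7 | T4 7-10 | T1 10-13 | T5 13-15 | T3 15-18 | T4 18-21 | T1 21-23 | T6 23-25 | T7 25-28 | T8 28-31 | T3 31-34 | T4 34-37 | T7 37-40 | T8 40-43 | T4 43-46 | T7 46-49 | T8 49-52 | T4 52-55 | T7 55-58 | T8 58-61 | T4 61-64 | T7 64-67 | T8 67-73 |
Completion: T1=23  T2=4  T3=34  T4=64  T5=15  T6=25  T7=67  T8=73
Turnaround (C−A): T1=23  T2=4  T3=32  T4=62  T5=8  T6=10  T7=50  T8=55
Response(T5) = first start − arrival = 13 − 7 = 6

6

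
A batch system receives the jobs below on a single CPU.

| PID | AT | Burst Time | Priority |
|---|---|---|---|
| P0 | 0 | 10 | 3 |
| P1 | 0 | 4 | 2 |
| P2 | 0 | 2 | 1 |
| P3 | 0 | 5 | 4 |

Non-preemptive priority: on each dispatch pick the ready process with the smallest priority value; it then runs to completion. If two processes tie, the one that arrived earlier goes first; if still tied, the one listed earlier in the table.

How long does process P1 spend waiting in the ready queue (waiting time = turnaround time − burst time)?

Timeline: | P2 0-2 | P1 2-6 | P0 6-16 | P3 16-21 |
Completion: P0=16  P1=6  P2=2  P3=21
Waiting(P1) = turnaround − burst = 6 − 4 = 2

2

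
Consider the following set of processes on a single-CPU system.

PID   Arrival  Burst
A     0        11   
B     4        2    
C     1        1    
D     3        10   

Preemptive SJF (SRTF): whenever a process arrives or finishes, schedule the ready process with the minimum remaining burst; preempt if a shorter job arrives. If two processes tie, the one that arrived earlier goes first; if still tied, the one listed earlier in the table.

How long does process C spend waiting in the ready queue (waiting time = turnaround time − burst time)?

0

Schedule: | A 0-1 | C 1-2 | A 2-4 | B 4-6 | A 6-14 | D 14-24 |
Completion: A=14  B=6  C=2  D=24
Turnaround (C−A): A=14  B=2  C=1  D=21
Waiting(C) = turnaround − burst = 1 − 1 = 0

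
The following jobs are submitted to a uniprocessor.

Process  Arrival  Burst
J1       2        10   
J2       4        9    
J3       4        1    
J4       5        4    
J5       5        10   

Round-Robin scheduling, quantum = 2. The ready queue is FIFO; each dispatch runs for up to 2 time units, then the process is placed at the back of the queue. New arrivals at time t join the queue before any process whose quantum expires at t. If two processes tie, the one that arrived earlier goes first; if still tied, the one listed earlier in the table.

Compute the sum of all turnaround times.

Timeline: | idle 0-2 | J1 2-4 | J2 4-6 | J3 6-7 | J1 7-9 | J4 9-11 | J5 11-13 | J2 13-15 | J1 15-17 | J4 17-19 | J5 19-21 | J2 21-23 | J1 23-25 | J5 25-27 | J2 27-29 | J1 29-31 | J5 31-33 | J2 33-34 | J5 34-36 |
Completion: J1=31  J2=34  J3=7  J4=19  J5=36
Turnaround (C−A): J1=29  J2=30  J3=3  J4=14  J5=31
Turnaround = completion − arrival: J1=29, J2=30, J3=3, J4=14, J5=31
Total turnaround = 29 + 30 + 3 + 14 + 31 = 107

107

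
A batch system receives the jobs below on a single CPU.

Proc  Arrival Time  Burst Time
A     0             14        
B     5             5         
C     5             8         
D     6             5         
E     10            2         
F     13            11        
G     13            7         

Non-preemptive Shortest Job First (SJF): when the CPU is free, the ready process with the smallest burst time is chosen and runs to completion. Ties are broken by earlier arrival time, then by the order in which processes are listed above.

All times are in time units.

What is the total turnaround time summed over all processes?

Gantt: | A 0-14 | E 14-16 | B 16-21 | D 21-26 | G 26-33 | C 33-41 | F 41-52 |
Completion: A=14  B=21  C=41  D=26  E=16  F=52  G=33
Turnaround = completion − arrival: A=14, B=16, C=36, D=20, E=6, F=39, G=20
Total turnaround = 14 + 16 + 36 + 20 + 6 + 39 + 20 = 151

151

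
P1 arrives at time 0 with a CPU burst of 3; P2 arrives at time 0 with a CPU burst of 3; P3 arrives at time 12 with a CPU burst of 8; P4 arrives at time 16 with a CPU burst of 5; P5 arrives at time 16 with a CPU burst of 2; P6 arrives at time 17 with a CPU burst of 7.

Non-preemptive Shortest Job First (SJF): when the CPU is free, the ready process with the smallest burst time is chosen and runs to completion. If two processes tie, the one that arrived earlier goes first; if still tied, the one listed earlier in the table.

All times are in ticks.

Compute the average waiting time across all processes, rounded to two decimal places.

3.83

Gantt: | P1 0-3 | P2 3-6 | idle 6-12 | P3 12-20 | P5 20-22 | P4 22-27 | P6 27-34 |
Completion: P1=3  P2=6  P3=20  P4=27  P5=22  P6=34
Turnaround (C−A): P1=3  P2=6  P3=8  P4=11  P5=6  P6=17
Waiting times: P1=0, P2=3, P3=0, P4=6, P5=4, P6=10
Average waiting = (0+3+0+6+4+10) / 6 = 23/6 = 3.83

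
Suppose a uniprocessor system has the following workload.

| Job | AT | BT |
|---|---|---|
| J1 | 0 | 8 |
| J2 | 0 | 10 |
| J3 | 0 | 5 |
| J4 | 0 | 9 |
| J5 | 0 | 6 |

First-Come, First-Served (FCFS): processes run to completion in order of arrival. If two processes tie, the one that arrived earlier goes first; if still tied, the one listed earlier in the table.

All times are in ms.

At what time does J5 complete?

38

Schedule: | J1 0-8 | J2 8-18 | J3 18-23 | J4 23-32 | J5 32-38 |
Completion: J1=8  J2=18  J3=23  J4=32  J5=38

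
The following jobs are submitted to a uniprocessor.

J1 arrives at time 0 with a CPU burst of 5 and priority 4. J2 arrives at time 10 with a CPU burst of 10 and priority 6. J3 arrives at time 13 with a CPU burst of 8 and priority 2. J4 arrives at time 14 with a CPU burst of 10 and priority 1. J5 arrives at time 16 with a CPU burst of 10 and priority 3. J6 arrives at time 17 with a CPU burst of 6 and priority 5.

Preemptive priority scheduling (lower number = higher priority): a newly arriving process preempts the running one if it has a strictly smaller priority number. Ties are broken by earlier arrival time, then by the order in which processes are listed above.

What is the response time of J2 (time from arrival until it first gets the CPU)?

0

Schedule: | J1 0-5 | idle 5-10 | J2 10-13 | J3 13-14 | J4 14-24 | J3 24-31 | J5 31-41 | J6 41-47 | J2 47-54 |
Completion: J1=5  J2=54  J3=31  J4=24  J5=41  J6=47
Response(J2) = first start − arrival = 10 − 10 = 0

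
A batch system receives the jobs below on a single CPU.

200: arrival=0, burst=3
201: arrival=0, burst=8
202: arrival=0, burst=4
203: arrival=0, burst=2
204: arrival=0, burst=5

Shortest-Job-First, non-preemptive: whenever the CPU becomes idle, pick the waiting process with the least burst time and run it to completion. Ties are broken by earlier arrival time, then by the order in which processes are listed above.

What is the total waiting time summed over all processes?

Schedule: | 203 0-2 | 200 2-5 | 202 5-9 | 204 9-14 | 201 14-22 |
Completion: 200=5  201=22  202=9  203=2  204=14
Turnaround (C−A): 200=5  201=22  202=9  203=2  204=14
Waiting = turnaround − burst: 200=2, 201=14, 202=5, 203=0, 204=9
Total waiting = 2 + 14 + 5 + 0 + 9 = 30

30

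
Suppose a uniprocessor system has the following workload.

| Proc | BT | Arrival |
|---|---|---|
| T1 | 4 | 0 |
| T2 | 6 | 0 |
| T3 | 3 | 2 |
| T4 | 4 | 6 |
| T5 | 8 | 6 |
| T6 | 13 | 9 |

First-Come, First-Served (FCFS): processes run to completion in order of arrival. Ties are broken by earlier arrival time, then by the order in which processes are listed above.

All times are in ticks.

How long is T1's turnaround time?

Schedule: | T1 0-4 | T2 4-10 | T3 10-13 | T4 13-17 | T5 17-25 | T6 25-38 |
Completion: T1=4  T2=10  T3=13  T4=17  T5=25  T6=38
Turnaround (C−A): T1=4  T2=10  T3=11  T4=11  T5=19  T6=29
Turnaround(T1) = completion − arrival = 4 − 0 = 4

4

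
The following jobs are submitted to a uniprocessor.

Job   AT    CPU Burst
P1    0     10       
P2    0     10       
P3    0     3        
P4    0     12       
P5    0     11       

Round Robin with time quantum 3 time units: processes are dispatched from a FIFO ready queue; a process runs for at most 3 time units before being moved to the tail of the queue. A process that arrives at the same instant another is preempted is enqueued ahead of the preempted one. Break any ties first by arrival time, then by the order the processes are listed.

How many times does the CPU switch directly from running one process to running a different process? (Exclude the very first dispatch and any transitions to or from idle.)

Schedule: | P1 0-3 | P2 3-6 | P3 6-9 | P4 9-12 | P5 12-15 | P1 15-18 | P2 18-21 | P4 21-24 | P5 24-27 | P1 27-30 | P2 30-33 | P4 33-36 | P5 36-39 | P1 39-40 | P2 40-41 | P4 41-44 | P5 44-46 |
Completion: P1=40  P2=41  P3=9  P4=44  P5=46
Turnaround (C−A): P1=40  P2=41  P3=9  P4=44  P5=46

16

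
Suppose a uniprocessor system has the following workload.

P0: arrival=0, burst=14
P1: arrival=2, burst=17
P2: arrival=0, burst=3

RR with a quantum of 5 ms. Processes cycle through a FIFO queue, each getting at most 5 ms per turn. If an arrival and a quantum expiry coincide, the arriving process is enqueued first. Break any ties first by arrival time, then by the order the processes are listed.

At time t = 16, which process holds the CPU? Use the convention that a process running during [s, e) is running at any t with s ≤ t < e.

P0

Gantt: | P0 0-5 | P2 5-8 | P1 8-13 | P0 13-18 | P1 18-23 | P0 23-27 | P1 27-34 |
Completion: P0=27  P1=34  P2=8
Turnaround (C−A): P0=27  P1=32  P2=8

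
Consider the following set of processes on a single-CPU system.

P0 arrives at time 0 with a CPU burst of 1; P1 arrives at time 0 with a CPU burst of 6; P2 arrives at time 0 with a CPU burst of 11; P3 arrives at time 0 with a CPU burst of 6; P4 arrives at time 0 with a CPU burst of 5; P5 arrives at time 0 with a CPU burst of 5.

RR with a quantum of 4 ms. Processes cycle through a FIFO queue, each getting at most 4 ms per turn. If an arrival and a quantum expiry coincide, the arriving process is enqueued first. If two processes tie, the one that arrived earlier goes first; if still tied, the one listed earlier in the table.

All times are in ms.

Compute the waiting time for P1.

Schedule: | P0 0-1 | P1 1-5 | P2 5-9 | P3 9-13 | P4 13-17 | P5 17-21 | P1 21-23 | P2 23-27 | P3 27-29 | P4 29-30 | P5 30-31 | P2 31-34 |
Completion: P0=1  P1=23  P2=34  P3=29  P4=30  P5=31
Turnaround (C−A): P0=1  P1=23  P2=34  P3=29  P4=30  P5=31
Waiting(P1) = turnaround − burst = 23 − 6 = 17

17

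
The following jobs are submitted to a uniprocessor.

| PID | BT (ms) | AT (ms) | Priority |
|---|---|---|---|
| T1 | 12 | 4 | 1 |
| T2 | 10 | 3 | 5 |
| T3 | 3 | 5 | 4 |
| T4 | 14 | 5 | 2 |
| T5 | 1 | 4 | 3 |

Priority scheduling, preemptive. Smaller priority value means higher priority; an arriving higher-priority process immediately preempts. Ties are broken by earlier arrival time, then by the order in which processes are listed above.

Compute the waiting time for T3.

26

Timeline: | idle 0-3 | T2 3-4 | T1 4-16 | T4 16-30 | T5 30-31 | T3 31-34 | T2 34-43 |
Completion: T1=16  T2=43  T3=34  T4=30  T5=31
Turnaround (C−A): T1=12  T2=40  T3=29  T4=25  T5=27
Waiting(T3) = turnaround − burst = 29 − 3 = 26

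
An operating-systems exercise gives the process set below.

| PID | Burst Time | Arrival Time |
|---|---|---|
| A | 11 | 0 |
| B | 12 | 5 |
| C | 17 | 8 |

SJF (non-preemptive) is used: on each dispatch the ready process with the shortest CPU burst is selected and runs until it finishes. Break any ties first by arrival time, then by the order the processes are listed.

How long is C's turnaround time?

32

Schedule: | A 0-11 | B 11-23 | C 23-40 |
Completion: A=11  B=23  C=40
Turnaround(C) = completion − arrival = 40 − 8 = 32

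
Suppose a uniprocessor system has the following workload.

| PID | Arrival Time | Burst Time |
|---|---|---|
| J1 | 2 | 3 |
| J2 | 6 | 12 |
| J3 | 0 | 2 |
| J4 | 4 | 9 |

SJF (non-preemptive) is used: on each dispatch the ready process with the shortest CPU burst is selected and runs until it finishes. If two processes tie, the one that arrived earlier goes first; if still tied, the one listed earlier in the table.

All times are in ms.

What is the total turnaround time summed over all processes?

35

Schedule: | J3 0-2 | J1 2-5 | J4 5-14 | J2 14-26 |
Completion: J1=5  J2=26  J3=2  J4=14
Turnaround (C−A): J1=3  J2=20  J3=2  J4=10
Turnaround = completion − arrival: J1=3, J2=20, J3=2, J4=10
Total turnaround = 3 + 20 + 2 + 10 = 35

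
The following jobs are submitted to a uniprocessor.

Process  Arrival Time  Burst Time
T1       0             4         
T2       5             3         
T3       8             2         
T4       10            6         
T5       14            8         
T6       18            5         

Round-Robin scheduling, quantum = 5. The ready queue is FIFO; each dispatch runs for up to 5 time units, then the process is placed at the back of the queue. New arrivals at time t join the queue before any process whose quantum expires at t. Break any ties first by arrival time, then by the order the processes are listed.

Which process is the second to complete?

T2

Schedule: | T1 0-4 | idle 4-5 | T2 5-8 | T3 8-10 | T4 10-15 | T5 15-20 | T4 20-21 | T6 21-26 | T5 26-29 |
Completion: T1=4  T2=8  T3=10  T4=21  T5=29  T6=26
Finish order: T1 → T2 → T3 → T4 → T6 → T5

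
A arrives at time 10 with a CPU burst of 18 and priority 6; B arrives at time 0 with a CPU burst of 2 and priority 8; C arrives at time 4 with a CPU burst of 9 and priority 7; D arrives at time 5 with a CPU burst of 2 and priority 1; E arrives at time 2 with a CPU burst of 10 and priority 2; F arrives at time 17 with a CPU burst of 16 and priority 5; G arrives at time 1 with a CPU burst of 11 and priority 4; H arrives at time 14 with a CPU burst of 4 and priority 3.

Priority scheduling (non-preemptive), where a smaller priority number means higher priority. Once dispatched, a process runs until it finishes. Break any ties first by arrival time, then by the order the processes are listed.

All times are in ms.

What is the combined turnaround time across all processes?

202

Gantt: | B 0-2 | E 2-12 | D 12-14 | H 14-18 | G 18-29 | F 29-45 | A 45-63 | C 63-72 |
Completion: A=63  B=2  C=72  D=14  E=12  F=45  G=29  H=18
Turnaround = completion − arrival: A=53, B=2, C=68, D=9, E=10, F=28, G=28, H=4
Total turnaround = 53 + 2 + 68 + 9 + 10 + 28 + 28 + 4 = 202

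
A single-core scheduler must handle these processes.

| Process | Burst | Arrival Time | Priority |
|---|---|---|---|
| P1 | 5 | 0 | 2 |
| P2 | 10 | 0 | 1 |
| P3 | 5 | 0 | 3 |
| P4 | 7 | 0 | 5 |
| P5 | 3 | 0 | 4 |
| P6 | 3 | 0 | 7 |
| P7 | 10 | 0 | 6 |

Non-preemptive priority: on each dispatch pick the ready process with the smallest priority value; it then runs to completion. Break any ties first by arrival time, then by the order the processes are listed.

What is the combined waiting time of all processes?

138

Schedule: | P2 0-10 | P1 10-15 | P3 15-20 | P5 20-23 | P4 23-30 | P7 30-40 | P6 40-43 |
Completion: P1=15  P2=10  P3=20  P4=30  P5=23  P6=43  P7=40
Waiting = turnaround − burst: P1=10, P2=0, P3=15, P4=23, P5=20, P6=40, P7=30
Total waiting = 10 + 0 + 15 + 23 + 20 + 40 + 30 = 138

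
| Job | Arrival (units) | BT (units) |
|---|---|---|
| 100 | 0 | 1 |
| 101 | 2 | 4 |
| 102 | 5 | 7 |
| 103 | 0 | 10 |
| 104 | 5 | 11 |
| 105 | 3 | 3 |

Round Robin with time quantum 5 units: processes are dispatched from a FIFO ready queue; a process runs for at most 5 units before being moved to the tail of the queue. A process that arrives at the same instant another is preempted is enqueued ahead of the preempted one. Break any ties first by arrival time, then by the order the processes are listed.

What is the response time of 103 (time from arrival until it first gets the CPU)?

1

Gantt: | 100 0-1 | 103 1-6 | 101 6-10 | 105 10-13 | 102 13-18 | 104 18-23 | 103 23-28 | 102 28-30 | 104 30-36 |
Completion: 100=1  101=10  102=30  103=28  104=36  105=13
Response(103) = first start − arrival = 1 − 0 = 1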